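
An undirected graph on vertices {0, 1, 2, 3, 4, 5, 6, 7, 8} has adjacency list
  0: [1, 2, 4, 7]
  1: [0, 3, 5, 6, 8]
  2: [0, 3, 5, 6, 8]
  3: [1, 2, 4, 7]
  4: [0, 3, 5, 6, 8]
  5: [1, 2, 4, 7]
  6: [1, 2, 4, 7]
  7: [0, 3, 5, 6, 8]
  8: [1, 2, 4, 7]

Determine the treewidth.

A width-4 tree decomposition is:
Bags: B1 = {1, 2, 4, 5, 7}  B2 = {0, 1, 2, 4, 7}  B3 = {1, 2, 3, 4, 7}  B4 = {1, 2, 4, 6, 7}  B5 = {1, 2, 4, 7, 8}
Tree: B1–B2, B2–B3, B3–B4, B4–B5
Every bag has size at most 5, so the width is 5 − 1 = 4 and tw(G) ≤ 4. For the lower bound: the 5 vertex sets {2,5}, {0,1}, {3,7}, {4}, {6} are disjoint, each induces a connected subgraph, and every pair is joined by at least one edge of G. Contracting each set to a single vertex therefore yields K_{5} as a minor, and since treewidth is minor-monotone, tw(G) ≥ tw(K_{5}) = 4. Combining the bounds, tw(G) = 4.

4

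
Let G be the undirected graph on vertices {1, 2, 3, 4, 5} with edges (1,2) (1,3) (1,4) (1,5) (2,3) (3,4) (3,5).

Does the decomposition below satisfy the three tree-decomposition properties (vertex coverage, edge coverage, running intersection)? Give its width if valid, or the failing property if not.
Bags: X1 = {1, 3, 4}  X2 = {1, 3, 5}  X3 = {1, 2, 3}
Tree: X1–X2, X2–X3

Yes; width 2.

Vertex coverage: the bags together contain {1, 2, 3, 4, 5}, the full vertex set. Edge coverage: each edge of G has both endpoints in at least one bag. Running intersection: for every vertex, the bags containing it form a connected subtree. All three properties hold, so this is a valid tree decomposition of width max|bag| − 1 = 2, and hence tw(G) ≤ 2.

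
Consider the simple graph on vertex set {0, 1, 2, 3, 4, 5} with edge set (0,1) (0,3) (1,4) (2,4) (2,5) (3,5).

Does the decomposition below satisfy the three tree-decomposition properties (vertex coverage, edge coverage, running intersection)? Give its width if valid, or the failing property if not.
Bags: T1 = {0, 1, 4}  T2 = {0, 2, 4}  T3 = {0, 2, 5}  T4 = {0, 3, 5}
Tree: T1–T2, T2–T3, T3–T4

Every vertex of G appears in some bag (union = {0, 1, 2, 3, 4, 5}); every edge is covered by a bag; and for each vertex v the set of bags containing v is connected in the bag tree. The decomposition is therefore valid. The largest bag has 3 vertices, so the width is 2.

Yes; width 2.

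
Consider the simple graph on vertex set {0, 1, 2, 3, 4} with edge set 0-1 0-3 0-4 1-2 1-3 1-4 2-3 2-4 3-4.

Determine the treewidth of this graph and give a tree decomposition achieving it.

Treewidth 3.
One such decomposition:
Bags: B1 = {0, 1, 3, 4}  B2 = {1, 2, 3, 4}
Tree: B1–B2

Every bag has size at most 4, so the width is 4 − 1 = 3 and tw(G) ≤ 3. Conversely, {0, 1, 3, 4} is a clique of size 4, and the vertices of any clique must share a bag in every tree decomposition; so some bag has ≥ 4 vertices and tw(G) ≥ 3. Combining the bounds, tw(G) = 3.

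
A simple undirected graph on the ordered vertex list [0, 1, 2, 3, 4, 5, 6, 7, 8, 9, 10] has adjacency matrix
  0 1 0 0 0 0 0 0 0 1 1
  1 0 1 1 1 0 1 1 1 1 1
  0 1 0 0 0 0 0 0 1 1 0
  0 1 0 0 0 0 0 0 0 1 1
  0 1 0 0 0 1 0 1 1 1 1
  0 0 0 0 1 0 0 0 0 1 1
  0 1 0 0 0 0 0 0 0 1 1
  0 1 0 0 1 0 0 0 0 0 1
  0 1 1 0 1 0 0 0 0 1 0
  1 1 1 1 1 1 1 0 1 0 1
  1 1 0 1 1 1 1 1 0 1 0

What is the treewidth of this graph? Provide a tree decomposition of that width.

Treewidth 3.
One optimal decomposition is:
Bags: B1 = {1, 6, 9, 10}  B2 = {1, 4, 9, 10}  B3 = {1, 4, 8, 9}  B4 = {1, 4, 7, 10}  B5 = {1, 3, 9, 10}  B6 = {0, 1, 9, 10}  B7 = {1, 2, 8, 9}  B8 = {4, 5, 9, 10}
Tree: B1–B2, B2–B3, B2–B4, B1–B5, B1–B6, B3–B7, B2–B8

Each bag holds 4 vertices, so the decomposition has width 3, which upper-bounds the treewidth. Conversely, {1, 2, 8, 9} is a clique of size 4, and the vertices of any clique must share a bag in every tree decomposition; so some bag has ≥ 4 vertices and tw(G) ≥ 3. The upper and lower bounds meet at 3, so that is the treewidth.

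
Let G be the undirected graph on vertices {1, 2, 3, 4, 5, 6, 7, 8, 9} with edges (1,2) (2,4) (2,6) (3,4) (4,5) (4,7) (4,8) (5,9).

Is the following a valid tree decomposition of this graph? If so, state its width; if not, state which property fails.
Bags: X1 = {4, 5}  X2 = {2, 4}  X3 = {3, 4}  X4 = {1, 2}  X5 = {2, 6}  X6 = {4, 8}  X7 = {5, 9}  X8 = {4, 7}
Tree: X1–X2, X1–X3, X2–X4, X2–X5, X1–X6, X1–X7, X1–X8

Yes; width 1.

Checking the three conditions: (i) the bags cover all of {1, 2, 3, 4, 5, 6, 7, 8, 9}; (ii) for each edge, some bag contains both endpoints; (iii) the bags containing any fixed vertex form a subtree. All hold, so the decomposition is valid with width 2 − 1 = 1.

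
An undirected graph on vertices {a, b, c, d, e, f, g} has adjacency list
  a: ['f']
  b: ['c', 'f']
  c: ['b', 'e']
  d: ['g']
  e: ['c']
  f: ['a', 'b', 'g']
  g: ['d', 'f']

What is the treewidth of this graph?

1

A width-1 tree decomposition is:
Bags: B1 = {f, g}  B2 = {a, f}  B3 = {b, f}  B4 = {b, c}  B5 = {d, g}  B6 = {c, e}
Tree: B1–B2, B1–B3, B3–B4, B1–B5, B4–B6
Every bag has size at most 2, so the width is 2 − 1 = 1 and tw(G) ≤ 1. Any graph with an edge has treewidth ≥ 1, and G has the edge g–f. Hence tw(G) = 1 exactly.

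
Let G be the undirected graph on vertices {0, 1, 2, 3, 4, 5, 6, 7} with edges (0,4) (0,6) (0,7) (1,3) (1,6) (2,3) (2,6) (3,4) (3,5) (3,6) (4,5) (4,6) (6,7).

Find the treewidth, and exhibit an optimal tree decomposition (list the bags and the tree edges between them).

Treewidth 2.
One such decomposition:
Bags: B1 = {3, 4, 6}  B2 = {0, 4, 6}  B3 = {0, 6, 7}  B4 = {1, 3, 6}  B5 = {3, 4, 5}  B6 = {2, 3, 6}
Tree: B1–B2, B2–B3, B1–B4, B1–B5, B4–B6

Every bag has size at most 3, so the width is 3 − 1 = 2 and tw(G) ≤ 2. On the other hand G contains the 3-clique {3, 4, 5}. A clique must lie in a single bag of any decomposition, so no decomposition can have width below 2. The upper and lower bounds meet at 2, so that is the treewidth.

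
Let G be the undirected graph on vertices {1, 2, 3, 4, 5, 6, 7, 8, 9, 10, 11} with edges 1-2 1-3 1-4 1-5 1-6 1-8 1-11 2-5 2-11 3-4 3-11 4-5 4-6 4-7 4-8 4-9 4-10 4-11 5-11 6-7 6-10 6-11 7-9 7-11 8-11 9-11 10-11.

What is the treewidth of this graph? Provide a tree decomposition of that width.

Treewidth 3.
One optimal decomposition is:
Bags: B1 = {1, 4, 6, 11}  B2 = {1, 4, 5, 11}  B3 = {4, 6, 10, 11}  B4 = {4, 6, 7, 11}  B5 = {4, 7, 9, 11}  B6 = {1, 4, 8, 11}  B7 = {1, 3, 4, 11}  B8 = {1, 2, 5, 11}
Tree: B1–B2, B1–B3, B1–B4, B4–B5, B1–B6, B2–B7, B2–B8

Each bag holds 4 vertices, so the decomposition has width 3, which upper-bounds the treewidth. For the lower bound, the 4 vertices {1, 2, 5, 11} are pairwise adjacent, and any tree decomposition puts a clique entirely inside one bag — forcing width ≥ 3. Hence tw(G) = 3 exactly.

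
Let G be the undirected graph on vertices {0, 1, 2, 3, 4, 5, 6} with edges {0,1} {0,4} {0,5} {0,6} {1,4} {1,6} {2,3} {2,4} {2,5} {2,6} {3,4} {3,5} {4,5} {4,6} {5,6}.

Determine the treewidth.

A width-3 tree decomposition is:
Bags: B1 = {2, 4, 5, 6}  B2 = {0, 4, 5, 6}  B3 = {2, 3, 4, 5}  B4 = {0, 1, 4, 6}
Tree: B1–B2, B1–B3, B2–B4
Each bag holds 4 vertices, so the decomposition has width 3, which upper-bounds the treewidth. On the other hand G contains the 4-clique {0, 1, 4, 6}. A clique must lie in a single bag of any decomposition, so no decomposition can have width below 3. Combining the bounds, tw(G) = 3.

3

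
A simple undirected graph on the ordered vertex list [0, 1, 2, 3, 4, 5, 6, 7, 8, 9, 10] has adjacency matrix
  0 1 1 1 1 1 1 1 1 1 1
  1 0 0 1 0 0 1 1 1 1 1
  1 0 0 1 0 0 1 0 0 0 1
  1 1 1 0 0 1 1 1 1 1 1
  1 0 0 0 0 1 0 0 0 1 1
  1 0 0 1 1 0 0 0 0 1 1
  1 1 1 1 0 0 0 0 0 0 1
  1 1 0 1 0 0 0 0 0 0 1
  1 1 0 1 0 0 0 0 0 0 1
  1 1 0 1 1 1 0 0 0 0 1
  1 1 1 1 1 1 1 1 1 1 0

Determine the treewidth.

4

A width-4 tree decomposition is:
Bags: B1 = {0, 1, 3, 9, 10}  B2 = {0, 3, 5, 9, 10}  B3 = {0, 1, 3, 8, 10}  B4 = {0, 4, 5, 9, 10}  B5 = {0, 1, 3, 6, 10}  B6 = {0, 1, 3, 7, 10}  B7 = {0, 2, 3, 6, 10}
Tree: B1–B2, B1–B3, B2–B4, B1–B5, B5–B6, B5–B7
The largest bag has 5 vertices, giving width 4; this decomposition certifies tw(G) ≤ 4. On the other hand G contains the 5-clique {0, 1, 3, 8, 10}. A clique must lie in a single bag of any decomposition, so no decomposition can have width below 4. Combining the bounds, tw(G) = 4.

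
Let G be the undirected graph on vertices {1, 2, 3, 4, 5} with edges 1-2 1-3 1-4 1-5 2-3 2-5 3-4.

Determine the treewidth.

2

A width-2 tree decomposition is:
Bags: B1 = {1, 2, 5}  B2 = {1, 2, 3}  B3 = {1, 3, 4}
Tree: B1–B2, B2–B3
Every bag has size at most 3, so the width is 3 − 1 = 2 and tw(G) ≤ 2. On the other hand G contains the 3-clique {1, 2, 3}. A clique must lie in a single bag of any decomposition, so no decomposition can have width below 2. Combining the bounds, tw(G) = 2.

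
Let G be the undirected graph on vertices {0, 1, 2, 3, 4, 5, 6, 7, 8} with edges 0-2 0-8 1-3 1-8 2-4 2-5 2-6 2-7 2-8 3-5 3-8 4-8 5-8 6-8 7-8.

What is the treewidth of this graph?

A width-2 tree decomposition is:
Bags: B1 = {2, 6, 8}  B2 = {2, 5, 8}  B3 = {3, 5, 8}  B4 = {1, 3, 8}  B5 = {2, 4, 8}  B6 = {0, 2, 8}  B7 = {2, 7, 8}
Tree: B1–B2, B2–B3, B3–B4, B1–B5, B5–B6, B5–B7
The largest bag has 3 vertices, giving width 2; this decomposition certifies tw(G) ≤ 2. On the other hand G contains the 3-clique {1, 3, 8}. A clique must lie in a single bag of any decomposition, so no decomposition can have width below 2. Hence tw(G) = 2 exactly.

2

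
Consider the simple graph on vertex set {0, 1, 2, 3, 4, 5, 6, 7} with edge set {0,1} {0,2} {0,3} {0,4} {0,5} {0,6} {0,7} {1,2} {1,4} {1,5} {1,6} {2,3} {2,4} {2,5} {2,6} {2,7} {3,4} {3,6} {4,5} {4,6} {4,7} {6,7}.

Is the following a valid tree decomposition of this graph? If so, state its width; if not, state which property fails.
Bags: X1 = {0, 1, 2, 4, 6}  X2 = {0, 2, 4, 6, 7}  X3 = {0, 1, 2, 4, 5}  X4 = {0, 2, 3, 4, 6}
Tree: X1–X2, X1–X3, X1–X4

Yes; width 4.

Every vertex of G appears in some bag (union = {0, 1, 2, 3, 4, 5, 6, 7}); every edge is covered by a bag; and for each vertex v the set of bags containing v is connected in the bag tree. The decomposition is therefore valid. The largest bag has 5 vertices, so the width is 4.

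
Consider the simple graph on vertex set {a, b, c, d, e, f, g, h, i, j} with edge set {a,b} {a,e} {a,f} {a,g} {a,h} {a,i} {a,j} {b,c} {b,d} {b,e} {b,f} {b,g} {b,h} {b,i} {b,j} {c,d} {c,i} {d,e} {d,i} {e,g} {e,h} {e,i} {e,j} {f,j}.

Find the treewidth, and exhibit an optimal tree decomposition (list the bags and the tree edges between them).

The largest bag has 4 vertices, giving width 3; this decomposition certifies tw(G) ≤ 3. On the other hand G contains the 4-clique {b, d, e, i}. A clique must lie in a single bag of any decomposition, so no decomposition can have width below 3. Therefore the treewidth is 3.

Treewidth 3.
Bags: B1 = {a, b, e, h}  B2 = {a, b, e, i}  B3 = {b, d, e, i}  B4 = {a, b, e, g}  B5 = {b, c, d, i}  B6 = {a, b, e, j}  B7 = {a, b, f, j}
Tree: B1–B2, B2–B3, B1–B4, B3–B5, B1–B6, B6–B7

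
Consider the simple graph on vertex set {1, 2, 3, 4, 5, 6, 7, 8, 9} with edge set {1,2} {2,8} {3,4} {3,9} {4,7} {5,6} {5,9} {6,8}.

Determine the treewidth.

1

A width-1 tree decomposition is:
Bags: B1 = {4, 7}  B2 = {3, 4}  B3 = {3, 9}  B4 = {5, 9}  B5 = {5, 6}  B6 = {6, 8}  B7 = {2, 8}  B8 = {1, 2}
Tree: B1–B2, B2–B3, B3–B4, B4–B5, B5–B6, B6–B7, B7–B8
Every bag has size at most 2, so the width is 2 − 1 = 1 and tw(G) ≤ 1. Since G has at least one edge (e.g. 7–4), it is not an edgeless graph, so tw(G) ≥ 1. Hence tw(G) = 1 exactly.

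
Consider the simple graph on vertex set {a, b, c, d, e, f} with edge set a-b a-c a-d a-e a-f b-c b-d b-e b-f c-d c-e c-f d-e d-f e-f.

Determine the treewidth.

5

A width-5 tree decomposition is:
Bags: B1 = {a, b, c, d, e, f}
Tree: (single bag)
With just one bag of size 6, the width is 6 − 1 = 5, so tw(G) ≤ 5. For the lower bound, the 6 vertices {a, b, c, d, e, f} are pairwise adjacent, and any tree decomposition puts a clique entirely inside one bag — forcing width ≥ 5. Combining the bounds, tw(G) = 5.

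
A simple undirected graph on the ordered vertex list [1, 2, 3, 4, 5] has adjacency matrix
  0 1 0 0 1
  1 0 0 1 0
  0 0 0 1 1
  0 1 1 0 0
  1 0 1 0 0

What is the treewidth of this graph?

A width-2 tree decomposition is:
Bags: B1 = {2, 3, 4}  B2 = {2, 3, 5}  B3 = {1, 2, 5}
Tree: B1–B2, B2–B3
The largest bag has 3 vertices, giving width 2; this decomposition certifies tw(G) ≤ 2. The edges 2–4–3–5–1–2 form a cycle, so G is not a tree and its treewidth is at least 2. Combining the bounds, tw(G) = 2.

2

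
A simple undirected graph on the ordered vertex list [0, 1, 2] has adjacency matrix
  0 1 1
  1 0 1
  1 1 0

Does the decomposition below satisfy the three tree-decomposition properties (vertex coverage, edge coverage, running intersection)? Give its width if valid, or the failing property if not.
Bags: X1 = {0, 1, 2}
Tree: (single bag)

Yes; width 2.

Checking the three conditions: (i) the bags cover all of {0, 1, 2}; (ii) for each edge, some bag contains both endpoints; (iii) the bags containing any fixed vertex form a subtree. All hold, so the decomposition is valid with width 3 − 1 = 2.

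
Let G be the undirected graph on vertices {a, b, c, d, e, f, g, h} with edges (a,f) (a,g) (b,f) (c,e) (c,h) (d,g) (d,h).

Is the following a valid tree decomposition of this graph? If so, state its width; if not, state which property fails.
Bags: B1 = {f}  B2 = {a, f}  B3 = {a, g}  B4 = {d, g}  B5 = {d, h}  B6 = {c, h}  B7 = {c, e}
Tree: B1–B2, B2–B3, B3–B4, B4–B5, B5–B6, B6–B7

No — vertex b appears in no bag.

A tree decomposition must satisfy three properties: every vertex lies in some bag; for every edge, both endpoints lie together in some bag; and for every vertex, the bags containing it form a connected subtree. Here vertex b appears in no bag, so the decomposition is invalid.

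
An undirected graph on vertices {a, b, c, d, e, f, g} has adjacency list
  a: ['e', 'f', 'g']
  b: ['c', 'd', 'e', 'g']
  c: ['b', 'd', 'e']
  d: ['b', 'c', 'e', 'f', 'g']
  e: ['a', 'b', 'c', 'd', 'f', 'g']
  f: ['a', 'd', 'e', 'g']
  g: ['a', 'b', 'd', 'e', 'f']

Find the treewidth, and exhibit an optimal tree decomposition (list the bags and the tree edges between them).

Each bag holds 4 vertices, so the decomposition has width 3, which upper-bounds the treewidth. Conversely, {d, e, f, g} is a clique of size 4, and the vertices of any clique must share a bag in every tree decomposition; so some bag has ≥ 4 vertices and tw(G) ≥ 3. Hence tw(G) = 3 exactly.

Treewidth 3.
Bags: B1 = {b, d, e, g}  B2 = {d, e, f, g}  B3 = {a, e, f, g}  B4 = {b, c, d, e}
Tree: B1–B2, B2–B3, B1–B4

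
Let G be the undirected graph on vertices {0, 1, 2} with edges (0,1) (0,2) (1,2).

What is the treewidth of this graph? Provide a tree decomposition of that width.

Treewidth 2.
One optimal decomposition is:
Bags: B1 = {0, 1, 2}
Tree: (single bag)

A single bag containing all 3 vertices is trivially a valid decomposition of width 2. On the other hand G contains the 3-clique {0, 1, 2}. A clique must lie in a single bag of any decomposition, so no decomposition can have width below 2. Hence tw(G) = 2 exactly.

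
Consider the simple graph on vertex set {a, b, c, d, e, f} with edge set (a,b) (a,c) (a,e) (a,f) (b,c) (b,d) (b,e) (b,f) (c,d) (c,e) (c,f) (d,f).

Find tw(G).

A width-3 tree decomposition is:
Bags: B1 = {a, b, c, e}  B2 = {a, b, c, f}  B3 = {b, c, d, f}
Tree: B1–B2, B2–B3
Every bag has size at most 4, so the width is 4 − 1 = 3 and tw(G) ≤ 3. For the lower bound, the 4 vertices {a, b, c, e} are pairwise adjacent, and any tree decomposition puts a clique entirely inside one bag — forcing width ≥ 3. The upper and lower bounds meet at 3, so that is the treewidth.

3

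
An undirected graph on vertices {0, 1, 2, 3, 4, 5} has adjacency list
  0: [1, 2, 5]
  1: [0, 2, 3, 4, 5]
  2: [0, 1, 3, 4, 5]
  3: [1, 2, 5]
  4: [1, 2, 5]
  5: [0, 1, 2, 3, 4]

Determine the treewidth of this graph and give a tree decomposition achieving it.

Treewidth 3.
One optimal decomposition is:
Bags: B1 = {1, 2, 3, 5}  B2 = {0, 1, 2, 5}  B3 = {1, 2, 4, 5}
Tree: B1–B2, B1–B3

The largest bag has 4 vertices, giving width 3; this decomposition certifies tw(G) ≤ 3. Conversely, {0, 1, 2, 5} is a clique of size 4, and the vertices of any clique must share a bag in every tree decomposition; so some bag has ≥ 4 vertices and tw(G) ≥ 3. Combining the bounds, tw(G) = 3.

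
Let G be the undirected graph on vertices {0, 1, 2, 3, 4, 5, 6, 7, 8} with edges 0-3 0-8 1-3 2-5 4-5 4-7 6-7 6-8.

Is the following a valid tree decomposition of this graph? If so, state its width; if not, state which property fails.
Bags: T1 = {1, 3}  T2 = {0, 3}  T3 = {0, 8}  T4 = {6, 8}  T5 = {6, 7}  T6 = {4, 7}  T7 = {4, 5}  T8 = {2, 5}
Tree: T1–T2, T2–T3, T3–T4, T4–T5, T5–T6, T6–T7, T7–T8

Yes; width 1.

Checking the three conditions: (i) the bags cover all of {0, 1, 2, 3, 4, 5, 6, 7, 8}; (ii) for each edge, some bag contains both endpoints; (iii) the bags containing any fixed vertex form a subtree. All hold, so the decomposition is valid with width 2 − 1 = 1.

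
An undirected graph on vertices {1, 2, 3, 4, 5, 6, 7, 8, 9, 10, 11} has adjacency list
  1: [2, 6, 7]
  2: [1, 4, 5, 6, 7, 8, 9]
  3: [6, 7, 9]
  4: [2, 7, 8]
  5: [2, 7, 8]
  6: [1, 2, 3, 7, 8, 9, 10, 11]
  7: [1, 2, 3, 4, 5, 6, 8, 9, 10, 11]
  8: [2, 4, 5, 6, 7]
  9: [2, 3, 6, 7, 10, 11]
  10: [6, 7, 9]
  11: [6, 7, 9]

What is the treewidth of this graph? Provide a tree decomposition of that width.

Treewidth 3.
One optimal decomposition is:
Bags: B1 = {6, 7, 9, 10}  B2 = {3, 6, 7, 9}  B3 = {2, 6, 7, 9}  B4 = {6, 7, 9, 11}  B5 = {2, 6, 7, 8}  B6 = {2, 4, 7, 8}  B7 = {2, 5, 7, 8}  B8 = {1, 2, 6, 7}
Tree: B1–B2, B2–B3, B3–B4, B3–B5, B5–B6, B6–B7, B3–B8

Every bag has size at most 4, so the width is 4 − 1 = 3 and tw(G) ≤ 3. For the lower bound, the 4 vertices {2, 4, 7, 8} are pairwise adjacent, and any tree decomposition puts a clique entirely inside one bag — forcing width ≥ 3. Combining the bounds, tw(G) = 3.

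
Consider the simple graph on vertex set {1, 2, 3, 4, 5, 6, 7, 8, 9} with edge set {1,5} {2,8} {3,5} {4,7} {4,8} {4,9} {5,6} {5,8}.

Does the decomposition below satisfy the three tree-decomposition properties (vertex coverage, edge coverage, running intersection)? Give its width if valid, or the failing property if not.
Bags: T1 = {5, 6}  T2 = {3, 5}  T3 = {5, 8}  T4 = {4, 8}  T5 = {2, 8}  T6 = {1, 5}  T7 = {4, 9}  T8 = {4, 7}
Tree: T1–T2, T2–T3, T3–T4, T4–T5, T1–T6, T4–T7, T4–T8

Checking the three conditions: (i) the bags cover all of {1, 2, 3, 4, 5, 6, 7, 8, 9}; (ii) for each edge, some bag contains both endpoints; (iii) the bags containing any fixed vertex form a subtree. All hold, so the decomposition is valid with width 2 − 1 = 1.

Yes; width 1.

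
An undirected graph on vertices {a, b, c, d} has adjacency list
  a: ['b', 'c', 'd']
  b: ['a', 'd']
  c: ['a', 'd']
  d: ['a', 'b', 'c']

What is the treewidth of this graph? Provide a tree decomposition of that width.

Treewidth 2.
One optimal decomposition is:
Bags: B1 = {a, b, d}  B2 = {a, c, d}
Tree: B1–B2

The largest bag has 3 vertices, giving width 2; this decomposition certifies tw(G) ≤ 2. On the other hand G contains the 3-clique {a, c, d}. A clique must lie in a single bag of any decomposition, so no decomposition can have width below 2. Combining the bounds, tw(G) = 2.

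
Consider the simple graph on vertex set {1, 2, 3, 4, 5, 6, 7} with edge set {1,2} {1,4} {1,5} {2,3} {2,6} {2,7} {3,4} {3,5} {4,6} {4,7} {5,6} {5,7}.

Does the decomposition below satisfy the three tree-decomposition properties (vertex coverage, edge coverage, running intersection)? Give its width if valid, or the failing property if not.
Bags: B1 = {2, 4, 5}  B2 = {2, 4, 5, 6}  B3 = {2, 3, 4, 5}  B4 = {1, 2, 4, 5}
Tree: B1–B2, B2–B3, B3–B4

A tree decomposition must satisfy three properties: every vertex lies in some bag; for every edge, both endpoints lie together in some bag; and for every vertex, the bags containing it form a connected subtree. Here vertex 7 appears in no bag, so the decomposition is invalid.

No — vertex 7 appears in no bag.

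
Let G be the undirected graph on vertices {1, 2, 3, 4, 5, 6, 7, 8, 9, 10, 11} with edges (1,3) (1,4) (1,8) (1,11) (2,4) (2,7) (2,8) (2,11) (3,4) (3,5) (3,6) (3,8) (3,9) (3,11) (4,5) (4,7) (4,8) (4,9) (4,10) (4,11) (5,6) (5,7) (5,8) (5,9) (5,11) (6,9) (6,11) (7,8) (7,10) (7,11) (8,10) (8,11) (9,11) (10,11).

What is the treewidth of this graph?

4

A width-4 tree decomposition is:
Bags: B1 = {3, 4, 5, 8, 11}  B2 = {4, 5, 7, 8, 11}  B3 = {3, 4, 5, 9, 11}  B4 = {1, 3, 4, 8, 11}  B5 = {2, 4, 7, 8, 11}  B6 = {3, 5, 6, 9, 11}  B7 = {4, 7, 8, 10, 11}
Tree: B1–B2, B1–B3, B1–B4, B2–B5, B3–B6, B2–B7
The largest bag has 5 vertices, giving width 4; this decomposition certifies tw(G) ≤ 4. For the lower bound, the 5 vertices {1, 3, 4, 8, 11} are pairwise adjacent, and any tree decomposition puts a clique entirely inside one bag — forcing width ≥ 4. Therefore the treewidth is 4.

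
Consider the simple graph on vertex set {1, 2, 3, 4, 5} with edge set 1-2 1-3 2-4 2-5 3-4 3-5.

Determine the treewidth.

2

A width-2 tree decomposition is:
Bags: B1 = {1, 2, 3}  B2 = {2, 3, 4}  B3 = {2, 3, 5}
Tree: B1–B2, B2–B3
The largest bag has 3 vertices, giving width 2; this decomposition certifies tw(G) ≤ 2. For the lower bound, G contains the cycle 1–2–4–3–1, so G is not a forest; only forests have treewidth ≤ 1, hence tw(G) ≥ 2. Therefore the treewidth is 2.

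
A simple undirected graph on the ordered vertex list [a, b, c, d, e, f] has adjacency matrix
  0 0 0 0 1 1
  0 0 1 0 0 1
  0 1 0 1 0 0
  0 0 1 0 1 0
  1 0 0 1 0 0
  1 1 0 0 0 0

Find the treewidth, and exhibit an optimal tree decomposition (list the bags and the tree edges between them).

Treewidth 2.
One optimal decomposition is:
Bags: B1 = {b, c, d}  B2 = {b, d, f}  B3 = {a, d, f}  B4 = {a, d, e}
Tree: B1–B2, B2–B3, B3–B4

Every bag has size at most 3, so the width is 3 − 1 = 2 and tw(G) ≤ 2. For the lower bound, G contains the cycle d–c–b–f–a–e–d, so G is not a forest; only forests have treewidth ≤ 1, hence tw(G) ≥ 2. Hence tw(G) = 2 exactly.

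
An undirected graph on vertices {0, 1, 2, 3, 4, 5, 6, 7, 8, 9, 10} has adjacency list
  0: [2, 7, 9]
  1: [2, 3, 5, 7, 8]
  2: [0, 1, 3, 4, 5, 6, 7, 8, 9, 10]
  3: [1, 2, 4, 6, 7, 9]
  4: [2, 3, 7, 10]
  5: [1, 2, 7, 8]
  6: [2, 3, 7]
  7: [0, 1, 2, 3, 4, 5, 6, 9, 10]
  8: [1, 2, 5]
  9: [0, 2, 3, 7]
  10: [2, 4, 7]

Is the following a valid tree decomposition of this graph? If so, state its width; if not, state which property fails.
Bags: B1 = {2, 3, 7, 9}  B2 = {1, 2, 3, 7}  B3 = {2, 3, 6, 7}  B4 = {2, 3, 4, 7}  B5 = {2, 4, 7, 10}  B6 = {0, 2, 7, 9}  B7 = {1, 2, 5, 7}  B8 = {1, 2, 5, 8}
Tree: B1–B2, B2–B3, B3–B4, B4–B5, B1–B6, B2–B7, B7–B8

Every vertex of G appears in some bag (union = {0, 1, 2, 3, 4, 5, 6, 7, 8, 9, 10}); every edge is covered by a bag; and for each vertex v the set of bags containing v is connected in the bag tree. The decomposition is therefore valid. The largest bag has 4 vertices, so the width is 3.

Yes; width 3.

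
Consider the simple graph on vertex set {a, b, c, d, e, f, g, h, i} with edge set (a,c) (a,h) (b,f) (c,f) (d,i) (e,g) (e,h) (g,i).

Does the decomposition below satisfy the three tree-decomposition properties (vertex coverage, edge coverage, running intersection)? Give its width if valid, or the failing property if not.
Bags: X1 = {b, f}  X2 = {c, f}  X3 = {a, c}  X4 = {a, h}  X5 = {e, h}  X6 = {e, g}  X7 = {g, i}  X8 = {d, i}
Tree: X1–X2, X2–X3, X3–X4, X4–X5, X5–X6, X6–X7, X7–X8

Yes; width 1.

Checking the three conditions: (i) the bags cover all of {a, b, c, d, e, f, g, h, i}; (ii) for each edge, some bag contains both endpoints; (iii) the bags containing any fixed vertex form a subtree. All hold, so the decomposition is valid with width 2 − 1 = 1.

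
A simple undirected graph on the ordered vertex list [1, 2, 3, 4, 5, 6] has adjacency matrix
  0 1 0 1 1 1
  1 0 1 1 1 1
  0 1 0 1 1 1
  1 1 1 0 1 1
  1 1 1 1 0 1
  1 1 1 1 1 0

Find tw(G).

A width-4 tree decomposition is:
Bags: B1 = {1, 2, 4, 5, 6}  B2 = {2, 3, 4, 5, 6}
Tree: B1–B2
Every bag has size at most 5, so the width is 5 − 1 = 4 and tw(G) ≤ 4. On the other hand G contains the 5-clique {1, 2, 4, 5, 6}. A clique must lie in a single bag of any decomposition, so no decomposition can have width below 4. Therefore the treewidth is 4.

4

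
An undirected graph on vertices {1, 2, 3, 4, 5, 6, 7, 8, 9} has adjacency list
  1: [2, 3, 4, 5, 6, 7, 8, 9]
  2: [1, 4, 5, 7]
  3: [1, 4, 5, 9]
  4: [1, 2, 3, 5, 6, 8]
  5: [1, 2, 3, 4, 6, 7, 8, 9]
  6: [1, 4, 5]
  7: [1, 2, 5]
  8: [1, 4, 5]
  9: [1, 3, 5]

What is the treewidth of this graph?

3

A width-3 tree decomposition is:
Bags: B1 = {1, 3, 4, 5}  B2 = {1, 4, 5, 6}  B3 = {1, 2, 4, 5}  B4 = {1, 4, 5, 8}  B5 = {1, 2, 5, 7}  B6 = {1, 3, 5, 9}
Tree: B1–B2, B1–B3, B1–B4, B3–B5, B1–B6
The largest bag has 4 vertices, giving width 3; this decomposition certifies tw(G) ≤ 3. For the lower bound, the 4 vertices {1, 3, 5, 9} are pairwise adjacent, and any tree decomposition puts a clique entirely inside one bag — forcing width ≥ 3. Hence tw(G) = 3 exactly.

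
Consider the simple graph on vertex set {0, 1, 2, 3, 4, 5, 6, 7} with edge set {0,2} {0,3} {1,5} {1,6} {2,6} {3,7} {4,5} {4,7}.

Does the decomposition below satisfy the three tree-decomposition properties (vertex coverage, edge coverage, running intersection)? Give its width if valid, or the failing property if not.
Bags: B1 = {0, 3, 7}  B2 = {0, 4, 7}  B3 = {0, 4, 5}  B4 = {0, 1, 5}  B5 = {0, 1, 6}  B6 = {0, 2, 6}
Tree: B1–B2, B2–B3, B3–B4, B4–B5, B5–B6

Vertex coverage: the bags together contain {0, 1, 2, 3, 4, 5, 6, 7}, the full vertex set. Edge coverage: each edge of G has both endpoints in at least one bag. Running intersection: for every vertex, the bags containing it form a connected subtree. All three properties hold, so this is a valid tree decomposition of width max|bag| − 1 = 2, and hence tw(G) ≤ 2.

Yes; width 2.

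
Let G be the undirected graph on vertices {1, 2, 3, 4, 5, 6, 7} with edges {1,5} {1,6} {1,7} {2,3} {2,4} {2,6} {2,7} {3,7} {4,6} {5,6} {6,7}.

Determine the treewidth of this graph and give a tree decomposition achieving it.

Treewidth 2.
One such decomposition:
Bags: B1 = {1, 6, 7}  B2 = {1, 5, 6}  B3 = {2, 6, 7}  B4 = {2, 3, 7}  B5 = {2, 4, 6}
Tree: B1–B2, B1–B3, B3–B4, B3–B5

Each bag holds 3 vertices, so the decomposition has width 2, which upper-bounds the treewidth. For the lower bound, the 3 vertices {2, 3, 7} are pairwise adjacent, and any tree decomposition puts a clique entirely inside one bag — forcing width ≥ 2. Therefore the treewidth is 2.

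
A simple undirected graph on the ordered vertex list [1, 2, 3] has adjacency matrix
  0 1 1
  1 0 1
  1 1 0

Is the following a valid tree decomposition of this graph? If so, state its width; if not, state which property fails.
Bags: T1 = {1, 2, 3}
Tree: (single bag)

Yes; width 2.

Every vertex of G appears in some bag (union = {1, 2, 3}); every edge is covered by a bag; and for each vertex v the set of bags containing v is connected in the bag tree. The decomposition is therefore valid. The largest bag has 3 vertices, so the width is 2.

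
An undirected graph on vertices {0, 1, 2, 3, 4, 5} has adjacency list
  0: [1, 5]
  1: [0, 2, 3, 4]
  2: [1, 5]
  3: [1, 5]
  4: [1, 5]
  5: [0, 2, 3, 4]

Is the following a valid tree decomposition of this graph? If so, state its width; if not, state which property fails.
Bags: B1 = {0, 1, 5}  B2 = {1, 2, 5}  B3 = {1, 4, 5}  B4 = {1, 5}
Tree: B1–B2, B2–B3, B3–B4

No — vertex 3 appears in no bag.

A tree decomposition must satisfy three properties: every vertex lies in some bag; for every edge, both endpoints lie together in some bag; and for every vertex, the bags containing it form a connected subtree. Here vertex 3 appears in no bag, so the decomposition is invalid.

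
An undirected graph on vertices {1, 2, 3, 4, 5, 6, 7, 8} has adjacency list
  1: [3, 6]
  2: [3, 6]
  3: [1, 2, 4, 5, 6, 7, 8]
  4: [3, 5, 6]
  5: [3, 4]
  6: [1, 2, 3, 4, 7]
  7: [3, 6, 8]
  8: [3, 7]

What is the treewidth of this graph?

2

A width-2 tree decomposition is:
Bags: B1 = {3, 4, 5}  B2 = {3, 4, 6}  B3 = {2, 3, 6}  B4 = {3, 6, 7}  B5 = {1, 3, 6}  B6 = {3, 7, 8}
Tree: B1–B2, B2–B3, B3–B4, B4–B5, B4–B6
Each bag holds 3 vertices, so the decomposition has width 2, which upper-bounds the treewidth. Conversely, {3, 7, 8} is a clique of size 3, and the vertices of any clique must share a bag in every tree decomposition; so some bag has ≥ 3 vertices and tw(G) ≥ 2. Hence tw(G) = 2 exactly.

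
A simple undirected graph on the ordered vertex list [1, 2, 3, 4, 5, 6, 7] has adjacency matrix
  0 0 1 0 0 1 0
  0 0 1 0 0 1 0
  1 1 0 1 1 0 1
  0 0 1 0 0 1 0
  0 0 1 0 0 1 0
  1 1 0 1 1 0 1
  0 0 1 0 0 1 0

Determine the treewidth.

A width-2 tree decomposition is:
Bags: B1 = {3, 5, 6}  B2 = {1, 3, 6}  B3 = {3, 6, 7}  B4 = {3, 4, 6}  B5 = {2, 3, 6}
Tree: B1–B2, B2–B3, B3–B4, B4–B5
Each bag holds 3 vertices, so the decomposition has width 2, which upper-bounds the treewidth. For the lower bound, G contains the cycle 6–5–3–1–6, so G is not a forest; only forests have treewidth ≤ 1, hence tw(G) ≥ 2. The upper and lower bounds meet at 2, so that is the treewidth.

2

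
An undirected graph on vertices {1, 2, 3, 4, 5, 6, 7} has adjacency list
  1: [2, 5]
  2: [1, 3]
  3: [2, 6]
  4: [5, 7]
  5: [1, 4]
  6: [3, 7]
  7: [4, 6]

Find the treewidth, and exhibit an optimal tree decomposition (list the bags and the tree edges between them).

The largest bag has 3 vertices, giving width 2; this decomposition certifies tw(G) ≤ 2. The edges 4–7–6–3–2–1–5–4 form a cycle, so G is not a tree and its treewidth is at least 2. Hence tw(G) = 2 exactly.

Treewidth 2.
Bags: B1 = {4, 6, 7}  B2 = {3, 4, 6}  B3 = {2, 3, 4}  B4 = {1, 2, 4}  B5 = {1, 4, 5}
Tree: B1–B2, B2–B3, B3–B4, B4–B5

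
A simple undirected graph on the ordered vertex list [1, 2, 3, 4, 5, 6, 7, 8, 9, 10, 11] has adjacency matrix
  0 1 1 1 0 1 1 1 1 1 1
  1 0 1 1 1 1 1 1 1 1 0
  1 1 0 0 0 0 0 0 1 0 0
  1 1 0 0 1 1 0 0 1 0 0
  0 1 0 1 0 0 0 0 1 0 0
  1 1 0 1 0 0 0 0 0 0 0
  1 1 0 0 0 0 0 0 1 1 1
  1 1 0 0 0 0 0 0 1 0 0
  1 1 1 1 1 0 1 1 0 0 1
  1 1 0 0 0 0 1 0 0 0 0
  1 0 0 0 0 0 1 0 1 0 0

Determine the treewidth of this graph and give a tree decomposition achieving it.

Treewidth 3.
Bags: B1 = {1, 2, 7, 9}  B2 = {1, 2, 7, 10}  B3 = {1, 2, 8, 9}  B4 = {1, 2, 3, 9}  B5 = {1, 2, 4, 9}  B6 = {1, 7, 9, 11}  B7 = {1, 2, 4, 6}  B8 = {2, 4, 5, 9}
Tree: B1–B2, B1–B3, B3–B4, B3–B5, B1–B6, B5–B7, B5–B8

Every bag has size at most 4, so the width is 4 − 1 = 3 and tw(G) ≤ 3. Conversely, {1, 2, 8, 9} is a clique of size 4, and the vertices of any clique must share a bag in every tree decomposition; so some bag has ≥ 4 vertices and tw(G) ≥ 3. Therefore the treewidth is 3.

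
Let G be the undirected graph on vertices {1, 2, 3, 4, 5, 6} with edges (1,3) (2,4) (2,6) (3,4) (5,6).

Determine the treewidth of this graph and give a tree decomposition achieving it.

The largest bag has 2 vertices, giving width 1; this decomposition certifies tw(G) ≤ 1. G has an edge, so its treewidth is at least 1. Therefore the treewidth is 1.

Treewidth 1.
Bags: B1 = {5, 6}  B2 = {2, 6}  B3 = {2, 4}  B4 = {3, 4}  B5 = {1, 3}
Tree: B1–B2, B2–B3, B3–B4, B4–B5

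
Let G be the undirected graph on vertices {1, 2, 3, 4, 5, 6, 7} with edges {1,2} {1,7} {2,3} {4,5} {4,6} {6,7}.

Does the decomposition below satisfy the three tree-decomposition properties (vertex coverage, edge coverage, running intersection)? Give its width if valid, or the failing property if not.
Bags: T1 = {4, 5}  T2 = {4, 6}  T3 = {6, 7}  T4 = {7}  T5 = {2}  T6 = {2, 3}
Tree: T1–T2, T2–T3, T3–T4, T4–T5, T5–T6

A tree decomposition must satisfy three properties: every vertex lies in some bag; for every edge, both endpoints lie together in some bag; and for every vertex, the bags containing it form a connected subtree. Here vertex 1 appears in no bag, so the decomposition is invalid.

No — vertex 1 appears in no bag.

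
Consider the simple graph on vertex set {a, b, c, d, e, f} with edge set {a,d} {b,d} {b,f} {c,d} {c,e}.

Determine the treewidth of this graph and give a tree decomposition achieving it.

The largest bag has 2 vertices, giving width 1; this decomposition certifies tw(G) ≤ 1. Since G has at least one edge (e.g. b–d), it is not an edgeless graph, so tw(G) ≥ 1. The upper and lower bounds meet at 1, so that is the treewidth.

Treewidth 1.
Bags: B1 = {b, d}  B2 = {a, d}  B3 = {b, f}  B4 = {c, d}  B5 = {c, e}
Tree: B1–B2, B1–B3, B1–B4, B4–B5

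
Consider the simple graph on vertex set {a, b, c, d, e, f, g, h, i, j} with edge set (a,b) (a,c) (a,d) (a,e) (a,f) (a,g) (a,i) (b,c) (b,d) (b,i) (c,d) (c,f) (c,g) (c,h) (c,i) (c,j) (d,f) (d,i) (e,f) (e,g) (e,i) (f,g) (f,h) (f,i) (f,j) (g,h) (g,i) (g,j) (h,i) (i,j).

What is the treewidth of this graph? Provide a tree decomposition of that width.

Treewidth 4.
Bags: B1 = {a, c, f, g, i}  B2 = {c, f, g, i, j}  B3 = {c, f, g, h, i}  B4 = {a, c, d, f, i}  B5 = {a, e, f, g, i}  B6 = {a, b, c, d, i}
Tree: B1–B2, B2–B3, B1–B4, B1–B5, B4–B6

Every bag has size at most 5, so the width is 5 − 1 = 4 and tw(G) ≤ 4. Conversely, {a, c, d, f, i} is a clique of size 5, and the vertices of any clique must share a bag in every tree decomposition; so some bag has ≥ 5 vertices and tw(G) ≥ 4. The upper and lower bounds meet at 4, so that is the treewidth.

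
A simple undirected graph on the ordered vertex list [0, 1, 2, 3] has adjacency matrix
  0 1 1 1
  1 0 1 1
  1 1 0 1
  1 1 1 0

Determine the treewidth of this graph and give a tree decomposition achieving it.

Treewidth 3.
One optimal decomposition is:
Bags: B1 = {0, 1, 2, 3}
Tree: (single bag)

With just one bag of size 4, the width is 4 − 1 = 3, so tw(G) ≤ 3. For the lower bound, the 4 vertices {0, 1, 2, 3} are pairwise adjacent, and any tree decomposition puts a clique entirely inside one bag — forcing width ≥ 3. Therefore the treewidth is 3.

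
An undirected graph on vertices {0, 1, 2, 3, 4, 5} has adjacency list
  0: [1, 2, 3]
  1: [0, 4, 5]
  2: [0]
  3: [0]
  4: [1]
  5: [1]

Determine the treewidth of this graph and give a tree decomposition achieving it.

Every bag has size at most 2, so the width is 2 − 1 = 1 and tw(G) ≤ 1. Any graph with an edge has treewidth ≥ 1, and G has the edge 0–1. Therefore the treewidth is 1.

Treewidth 1.
One optimal decomposition is:
Bags: B1 = {0, 1}  B2 = {0, 2}  B3 = {1, 5}  B4 = {1, 4}  B5 = {0, 3}
Tree: B1–B2, B1–B3, B1–B4, B1–B5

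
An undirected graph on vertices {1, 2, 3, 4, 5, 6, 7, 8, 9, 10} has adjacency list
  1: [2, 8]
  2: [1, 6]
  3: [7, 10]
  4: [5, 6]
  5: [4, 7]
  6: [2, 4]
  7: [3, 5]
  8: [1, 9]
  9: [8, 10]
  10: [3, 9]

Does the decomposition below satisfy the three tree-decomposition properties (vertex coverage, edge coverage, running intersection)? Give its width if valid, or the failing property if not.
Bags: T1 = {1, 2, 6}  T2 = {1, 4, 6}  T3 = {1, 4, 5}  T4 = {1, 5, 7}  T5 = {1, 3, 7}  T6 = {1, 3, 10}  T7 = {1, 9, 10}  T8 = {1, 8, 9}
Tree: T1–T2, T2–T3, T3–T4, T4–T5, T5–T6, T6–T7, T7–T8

Yes; width 2.

Every vertex of G appears in some bag (union = {1, 2, 3, 4, 5, 6, 7, 8, 9, 10}); every edge is covered by a bag; and for each vertex v the set of bags containing v is connected in the bag tree. The decomposition is therefore valid. The largest bag has 3 vertices, so the width is 2.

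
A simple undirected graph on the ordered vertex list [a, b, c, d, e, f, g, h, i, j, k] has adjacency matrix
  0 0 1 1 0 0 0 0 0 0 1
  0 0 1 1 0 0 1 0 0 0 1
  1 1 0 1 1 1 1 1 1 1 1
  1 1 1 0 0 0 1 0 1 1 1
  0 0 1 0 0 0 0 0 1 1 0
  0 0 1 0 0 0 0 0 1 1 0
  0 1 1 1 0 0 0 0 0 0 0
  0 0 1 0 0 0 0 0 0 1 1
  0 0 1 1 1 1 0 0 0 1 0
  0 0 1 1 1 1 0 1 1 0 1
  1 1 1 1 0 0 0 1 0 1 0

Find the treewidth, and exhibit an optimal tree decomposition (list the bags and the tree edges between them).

Treewidth 3.
One optimal decomposition is:
Bags: B1 = {c, e, i, j}  B2 = {c, d, i, j}  B3 = {c, d, j, k}  B4 = {c, h, j, k}  B5 = {b, c, d, k}  B6 = {a, c, d, k}  B7 = {c, f, i, j}  B8 = {b, c, d, g}
Tree: B1–B2, B2–B3, B3–B4, B3–B5, B3–B6, B1–B7, B5–B8

The largest bag has 4 vertices, giving width 3; this decomposition certifies tw(G) ≤ 3. Conversely, {b, c, d, g} is a clique of size 4, and the vertices of any clique must share a bag in every tree decomposition; so some bag has ≥ 4 vertices and tw(G) ≥ 3. Therefore the treewidth is 3.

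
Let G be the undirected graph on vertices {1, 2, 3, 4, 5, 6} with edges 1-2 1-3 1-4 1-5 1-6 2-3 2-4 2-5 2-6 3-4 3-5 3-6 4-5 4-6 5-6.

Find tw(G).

A width-5 tree decomposition is:
Bags: B1 = {1, 2, 3, 4, 5, 6}
Tree: (single bag)
With just one bag of size 6, the width is 6 − 1 = 5, so tw(G) ≤ 5. For the lower bound, the 6 vertices {1, 2, 3, 4, 5, 6} are pairwise adjacent, and any tree decomposition puts a clique entirely inside one bag — forcing width ≥ 5. Therefore the treewidth is 5.

5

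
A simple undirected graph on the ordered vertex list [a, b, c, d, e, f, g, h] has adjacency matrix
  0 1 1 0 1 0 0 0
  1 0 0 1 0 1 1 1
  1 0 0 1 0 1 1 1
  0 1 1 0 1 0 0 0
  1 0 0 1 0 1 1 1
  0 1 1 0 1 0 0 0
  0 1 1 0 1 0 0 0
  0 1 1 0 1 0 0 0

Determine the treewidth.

A width-3 tree decomposition is:
Bags: B1 = {b, c, e, g}  B2 = {b, c, e, f}  B3 = {b, c, d, e}  B4 = {a, b, c, e}  B5 = {b, c, e, h}
Tree: B1–B2, B2–B3, B3–B4, B4–B5
Each bag holds 4 vertices, so the decomposition has width 3, which upper-bounds the treewidth. For the lower bound: the 4 vertex sets {c,g}, {e,f}, {b}, {d} are disjoint, each induces a connected subgraph, and every pair is joined by at least one edge of G. Contracting each set to a single vertex therefore yields K_{4} as a minor, and since treewidth is minor-monotone, tw(G) ≥ tw(K_{4}) = 3. Hence tw(G) = 3 exactly.

3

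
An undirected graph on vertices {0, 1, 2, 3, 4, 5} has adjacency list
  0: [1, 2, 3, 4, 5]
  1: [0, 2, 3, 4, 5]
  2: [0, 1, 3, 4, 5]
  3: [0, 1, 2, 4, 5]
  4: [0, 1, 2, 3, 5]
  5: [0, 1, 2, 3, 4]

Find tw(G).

A width-5 tree decomposition is:
Bags: B1 = {0, 1, 2, 3, 4, 5}
Tree: (single bag)
A single bag containing all 6 vertices is trivially a valid decomposition of width 5. Conversely, {0, 1, 2, 3, 4, 5} is a clique of size 6, and the vertices of any clique must share a bag in every tree decomposition; so some bag has ≥ 6 vertices and tw(G) ≥ 5. Combining the bounds, tw(G) = 5.

5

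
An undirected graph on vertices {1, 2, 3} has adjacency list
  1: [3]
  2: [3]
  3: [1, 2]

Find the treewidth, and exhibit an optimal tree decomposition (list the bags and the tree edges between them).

Treewidth 1.
One such decomposition:
Bags: B1 = {1, 3}  B2 = {2, 3}
Tree: B1–B2

Every bag has size at most 2, so the width is 2 − 1 = 1 and tw(G) ≤ 1. G has an edge, so its treewidth is at least 1. Therefore the treewidth is 1.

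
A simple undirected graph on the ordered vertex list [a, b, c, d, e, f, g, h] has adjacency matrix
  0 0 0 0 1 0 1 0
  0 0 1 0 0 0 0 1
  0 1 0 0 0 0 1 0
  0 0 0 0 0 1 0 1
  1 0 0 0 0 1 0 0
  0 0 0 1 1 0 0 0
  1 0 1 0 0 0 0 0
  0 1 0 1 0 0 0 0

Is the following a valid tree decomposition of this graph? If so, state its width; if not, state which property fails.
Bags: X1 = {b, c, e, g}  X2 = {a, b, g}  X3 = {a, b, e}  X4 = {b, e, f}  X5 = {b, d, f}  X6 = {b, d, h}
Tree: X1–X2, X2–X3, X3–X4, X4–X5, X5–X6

A tree decomposition must satisfy three properties: every vertex lies in some bag; for every edge, both endpoints lie together in some bag; and for every vertex, the bags containing it form a connected subtree. Here bags containing vertex e are not connected in the tree, so the decomposition is invalid.

No — bags containing vertex e are not connected in the tree.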